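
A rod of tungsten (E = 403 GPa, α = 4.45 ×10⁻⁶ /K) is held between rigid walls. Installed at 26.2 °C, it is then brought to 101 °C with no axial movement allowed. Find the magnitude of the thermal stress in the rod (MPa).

ΔT = 74.80 K. Constrained thermal stress σ = E·α·ΔT = 403.0×10³ MPa × 4.45×10⁻⁶ × 74.80 = 134 MPa (compressive).

134 MPa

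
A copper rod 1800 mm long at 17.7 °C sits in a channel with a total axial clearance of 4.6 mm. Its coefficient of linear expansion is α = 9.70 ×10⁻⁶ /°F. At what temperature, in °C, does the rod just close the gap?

164 °C

α = 9.70×10⁻⁶/°F × 9/5 = 17.5×10⁻⁶/K.
α·L₀·ΔT = 4.6 mm ⇒ ΔT = 4.6 / (17.5×10⁻⁶ × 1800.0) = 146.4 K.
T = 17.7 + 146.4 = 164.1 °C.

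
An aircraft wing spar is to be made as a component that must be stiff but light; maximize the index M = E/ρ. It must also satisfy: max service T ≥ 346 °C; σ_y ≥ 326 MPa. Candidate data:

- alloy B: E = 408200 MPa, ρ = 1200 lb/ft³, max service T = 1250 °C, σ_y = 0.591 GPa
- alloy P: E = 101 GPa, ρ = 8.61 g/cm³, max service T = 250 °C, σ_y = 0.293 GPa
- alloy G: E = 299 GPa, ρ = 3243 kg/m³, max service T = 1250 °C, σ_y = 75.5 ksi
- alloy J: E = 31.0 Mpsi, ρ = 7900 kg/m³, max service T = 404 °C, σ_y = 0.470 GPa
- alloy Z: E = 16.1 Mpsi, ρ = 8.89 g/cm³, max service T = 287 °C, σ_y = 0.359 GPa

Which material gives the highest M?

Screen on constraints: max service T ≥ 346 °C; σ_y ≥ 326 MPa. Survivors: alloy B, alloy G, alloy J.
After converting to SI:
  alloy B: E = 408.2 GPa, ρ = 19220 kg/m³
  alloy G: E = 299.0 GPa, ρ = 3243 kg/m³
  alloy J: E = 213.7 GPa, ρ = 7900 kg/m³
  alloy G: M = 92.2 MN·m/kg
  alloy J: M = 27.1 MN·m/kg
  alloy B: M = 21.2 MN·m/kg
Alloy G ranks first.

alloy G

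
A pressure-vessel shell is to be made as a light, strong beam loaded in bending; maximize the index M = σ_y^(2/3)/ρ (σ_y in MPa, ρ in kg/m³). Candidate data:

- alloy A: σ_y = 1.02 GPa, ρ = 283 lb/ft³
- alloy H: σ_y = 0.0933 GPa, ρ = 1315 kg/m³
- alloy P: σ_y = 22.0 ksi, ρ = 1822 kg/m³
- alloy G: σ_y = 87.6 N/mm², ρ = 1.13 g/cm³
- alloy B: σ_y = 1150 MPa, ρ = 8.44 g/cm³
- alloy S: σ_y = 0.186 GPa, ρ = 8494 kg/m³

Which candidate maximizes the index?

Putting every candidate on a common basis:
  alloy A: σ_y = 1020 MPa, ρ = 4533 kg/m³
  alloy H: σ_y = 93.30 MPa, ρ = 1315 kg/m³
  alloy P: σ_y = 151.7 MPa, ρ = 1822 kg/m³
  alloy G: σ_y = 87.60 MPa, ρ = 1130 kg/m³
  alloy B: σ_y = 1150 MPa, ρ = 8440 kg/m³
  alloy S: σ_y = 186.0 MPa, ρ = 8494 kg/m³
  alloy A: M = 22.4×10⁻³
  alloy G: M = 17.5×10⁻³
  alloy H: M = 15.6×10⁻³
  alloy P: M = 15.6×10⁻³
  alloy B: M = 13.0×10⁻³
  alloy S: M = 3.84×10⁻³
Alloy A ranks first.

alloy A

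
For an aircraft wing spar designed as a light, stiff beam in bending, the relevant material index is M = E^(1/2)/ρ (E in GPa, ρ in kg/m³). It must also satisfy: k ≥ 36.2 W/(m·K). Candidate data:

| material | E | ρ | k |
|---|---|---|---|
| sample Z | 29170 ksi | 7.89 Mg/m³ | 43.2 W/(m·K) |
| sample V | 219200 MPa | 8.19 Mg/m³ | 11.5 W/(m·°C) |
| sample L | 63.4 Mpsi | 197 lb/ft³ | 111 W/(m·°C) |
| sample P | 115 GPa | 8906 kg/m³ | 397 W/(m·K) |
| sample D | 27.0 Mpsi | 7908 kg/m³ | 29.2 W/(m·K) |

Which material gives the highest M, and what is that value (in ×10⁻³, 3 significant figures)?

sample L, M = 6.63×10⁻³

Screen on constraints: k ≥ 36.2 W/(m·K). Survivors: sample Z, sample L, sample P.
Putting every candidate on a common basis:
  sample Z: E = 201.1 GPa, ρ = 7890 kg/m³
  sample L: E = 437.1 GPa, ρ = 3156 kg/m³
  sample P: E = 115.0 GPa, ρ = 8906 kg/m³
  sample L: M = 6.63×10⁻³
  sample Z: M = 1.80×10⁻³
  sample P: M = 1.20×10⁻³
Sample L ranks first.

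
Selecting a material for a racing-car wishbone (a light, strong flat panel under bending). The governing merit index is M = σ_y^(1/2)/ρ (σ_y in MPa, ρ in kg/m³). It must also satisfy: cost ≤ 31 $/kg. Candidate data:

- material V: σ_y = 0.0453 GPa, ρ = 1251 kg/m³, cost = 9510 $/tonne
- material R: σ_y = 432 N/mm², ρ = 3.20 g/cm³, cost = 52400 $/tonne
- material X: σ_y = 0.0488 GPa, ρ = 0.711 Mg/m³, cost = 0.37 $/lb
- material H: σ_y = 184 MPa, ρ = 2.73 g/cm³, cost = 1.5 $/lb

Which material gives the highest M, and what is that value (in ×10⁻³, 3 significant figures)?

material X, M = 9.83×10⁻³

Screen on constraints: cost ≤ 31 $/kg. Survivors: material V, material X, material H.
Normalizing units and computing the index:
  material V: σ_y = 45.30 MPa, ρ = 1251 kg/m³
  material X: σ_y = 48.80 MPa, ρ = 711.0 kg/m³
  material H: σ_y = 184.0 MPa, ρ = 2730 kg/m³
  material X: M = 9.83×10⁻³
  material V: M = 5.38×10⁻³
  material H: M = 4.97×10⁻³
Material X has the largest M.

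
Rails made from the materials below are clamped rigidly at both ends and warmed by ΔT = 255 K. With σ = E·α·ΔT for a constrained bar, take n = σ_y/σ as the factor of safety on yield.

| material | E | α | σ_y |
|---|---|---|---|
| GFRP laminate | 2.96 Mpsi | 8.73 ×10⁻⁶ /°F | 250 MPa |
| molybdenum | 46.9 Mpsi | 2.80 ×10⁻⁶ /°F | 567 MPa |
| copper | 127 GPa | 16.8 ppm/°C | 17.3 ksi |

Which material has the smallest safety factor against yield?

copper

With everything in SI (GPa, ×10⁻⁶/K, MPa):
  GFRP laminate: E = 20.41, α = 15.7, σ_y = 250.0 → σ = 81.8 MPa, n = 3.06
  molybdenum: E = 323.4, α = 5.04, σ_y = 567.0 → σ = 416 MPa, n = 1.36
  copper: E = 127.0, α = 16.8, σ_y = 119.3 → σ = 544 MPa, n = 0.219
Copper has the lowest safety factor, n = 0.219.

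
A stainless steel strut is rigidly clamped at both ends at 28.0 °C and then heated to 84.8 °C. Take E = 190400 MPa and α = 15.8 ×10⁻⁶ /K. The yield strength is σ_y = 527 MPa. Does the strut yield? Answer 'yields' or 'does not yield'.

E = 190400 MPa = 190.4 GPa.
ΔT = 56.80 K. Constrained thermal stress σ = E·α·ΔT = 190.4×10³ MPa × 15.8×10⁻⁶ × 56.80 = 171 MPa (compressive).
Compare to σ_y = 527 MPa: σ < σ_y, so it does not yield.

does not yield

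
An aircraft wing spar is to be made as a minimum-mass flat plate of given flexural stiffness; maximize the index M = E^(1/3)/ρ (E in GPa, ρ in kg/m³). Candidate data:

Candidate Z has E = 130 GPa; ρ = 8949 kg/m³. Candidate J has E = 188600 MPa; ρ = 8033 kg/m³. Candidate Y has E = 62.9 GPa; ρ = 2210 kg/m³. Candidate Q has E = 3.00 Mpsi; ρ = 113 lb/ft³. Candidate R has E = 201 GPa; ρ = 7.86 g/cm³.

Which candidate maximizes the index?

candidate Y

Normalizing units and computing the index:
  candidate Z: E = 130.0 GPa, ρ = 8949 kg/m³
  candidate J: E = 188.6 GPa, ρ = 8033 kg/m³
  candidate Y: E = 62.90 GPa, ρ = 2210 kg/m³
  candidate Q: E = 20.68 GPa, ρ = 1810 kg/m³
  candidate R: E = 201.0 GPa, ρ = 7860 kg/m³
  candidate Y: M = 1.80×10⁻³
  candidate Q: M = 1.52×10⁻³
  candidate R: M = 0.745×10⁻³
  candidate J: M = 0.714×10⁻³
  candidate Z: M = 0.566×10⁻³
Highest index: candidate Y.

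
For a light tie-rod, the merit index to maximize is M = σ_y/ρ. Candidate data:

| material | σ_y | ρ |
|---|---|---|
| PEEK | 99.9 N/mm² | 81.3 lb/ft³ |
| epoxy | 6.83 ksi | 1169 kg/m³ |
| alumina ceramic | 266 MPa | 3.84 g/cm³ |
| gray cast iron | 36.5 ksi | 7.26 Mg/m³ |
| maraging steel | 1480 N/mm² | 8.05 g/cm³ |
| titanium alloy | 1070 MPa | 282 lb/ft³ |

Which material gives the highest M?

In SI units:
  PEEK: σ_y = 99.90 MPa, ρ = 1302 kg/m³
  epoxy: σ_y = 47.09 MPa, ρ = 1169 kg/m³
  alumina ceramic: σ_y = 266.0 MPa, ρ = 3840 kg/m³
  gray cast iron: σ_y = 251.7 MPa, ρ = 7260 kg/m³
  maraging steel: σ_y = 1480 MPa, ρ = 8050 kg/m³
  titanium alloy: σ_y = 1070 MPa, ρ = 4517 kg/m³
  titanium alloy: M = 237 kN·m/kg
  maraging steel: M = 184 kN·m/kg
  PEEK: M = 76.7 kN·m/kg
  alumina ceramic: M = 69.3 kN·m/kg
  epoxy: M = 40.3 kN·m/kg
  gray cast iron: M = 34.7 kN·m/kg
The maximum is for titanium alloy.

titanium alloy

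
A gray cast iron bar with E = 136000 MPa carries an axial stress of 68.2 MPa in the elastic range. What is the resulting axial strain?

5.01×10⁻⁴

E = 136000 MPa = 136.0 GPa = 136000 MPa.
ε = σ/E = 68.2 / 136000 = 5.01×10⁻⁴.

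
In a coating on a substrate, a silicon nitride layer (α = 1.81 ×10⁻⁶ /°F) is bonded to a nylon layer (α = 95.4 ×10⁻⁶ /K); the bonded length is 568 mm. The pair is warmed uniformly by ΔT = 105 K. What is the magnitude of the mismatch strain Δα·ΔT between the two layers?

silicon nitride: α = 1.81×10⁻⁶/°F × 9/5 = 3.26×10⁻⁶/K.
Δα = |3.26 − 95.4|×10⁻⁶/K = 92.1×10⁻⁶/K.
Mismatch strain = Δα·ΔT = 92.1×10⁻⁶ × 105.0 = 9.67×10⁻³.

9.67×10⁻³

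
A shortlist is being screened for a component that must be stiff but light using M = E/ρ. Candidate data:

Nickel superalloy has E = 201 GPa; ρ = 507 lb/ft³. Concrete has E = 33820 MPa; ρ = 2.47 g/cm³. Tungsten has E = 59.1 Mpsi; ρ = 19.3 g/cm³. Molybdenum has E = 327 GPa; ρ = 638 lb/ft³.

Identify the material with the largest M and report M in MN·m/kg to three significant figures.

molybdenum, M = 32.0 MN·m/kg

After converting to SI:
  nickel superalloy: E = 201.0 GPa, ρ = 8121 kg/m³
  concrete: E = 33.82 GPa, ρ = 2470 kg/m³
  tungsten: E = 407.5 GPa, ρ = 19300 kg/m³
  molybdenum: E = 327.0 GPa, ρ = 10220 kg/m³
  molybdenum: M = 32.0 MN·m/kg
  nickel superalloy: M = 24.7 MN·m/kg
  tungsten: M = 21.1 MN·m/kg
  concrete: M = 13.7 MN·m/kg
Molybdenum has the largest M.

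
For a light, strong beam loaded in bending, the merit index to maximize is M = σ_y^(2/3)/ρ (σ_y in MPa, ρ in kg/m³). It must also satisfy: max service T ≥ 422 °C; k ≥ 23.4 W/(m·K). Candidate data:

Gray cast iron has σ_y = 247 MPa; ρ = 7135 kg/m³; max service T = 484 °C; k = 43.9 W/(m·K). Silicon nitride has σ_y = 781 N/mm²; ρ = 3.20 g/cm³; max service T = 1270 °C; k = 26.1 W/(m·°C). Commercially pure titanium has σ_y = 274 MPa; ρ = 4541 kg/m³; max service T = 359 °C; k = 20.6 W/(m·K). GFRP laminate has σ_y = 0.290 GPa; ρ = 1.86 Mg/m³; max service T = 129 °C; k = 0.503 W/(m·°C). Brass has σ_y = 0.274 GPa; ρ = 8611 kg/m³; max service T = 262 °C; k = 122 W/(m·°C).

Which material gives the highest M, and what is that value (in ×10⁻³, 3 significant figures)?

Screen on constraints: max service T ≥ 422 °C; k ≥ 23.4 W/(m·K). Survivors: gray cast iron, silicon nitride.
Normalizing units and computing the index:
  gray cast iron: σ_y = 247.0 MPa, ρ = 7135 kg/m³
  silicon nitride: σ_y = 781.0 MPa, ρ = 3200 kg/m³
  silicon nitride: M = 26.5×10⁻³
  gray cast iron: M = 5.52×10⁻³
The maximum is for silicon nitride.

silicon nitride, M = 26.5×10⁻³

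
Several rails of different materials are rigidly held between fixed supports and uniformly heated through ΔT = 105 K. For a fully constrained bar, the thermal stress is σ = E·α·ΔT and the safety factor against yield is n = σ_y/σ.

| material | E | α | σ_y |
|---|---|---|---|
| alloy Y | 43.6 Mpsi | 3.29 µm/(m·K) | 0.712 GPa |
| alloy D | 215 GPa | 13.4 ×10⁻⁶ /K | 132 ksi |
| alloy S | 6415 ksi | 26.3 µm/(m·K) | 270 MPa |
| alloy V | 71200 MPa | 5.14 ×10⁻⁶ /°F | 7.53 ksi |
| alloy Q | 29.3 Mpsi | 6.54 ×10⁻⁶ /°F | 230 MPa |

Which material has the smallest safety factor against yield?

alloy V

In consistent units (E in GPa, α in ×10⁻⁶/K, σ_y in MPa):
  alloy Y: E = 300.6, α = 3.29, σ_y = 712.0 → σ = 104 MPa, n = 6.86
  alloy D: E = 215.0, α = 13.4, σ_y = 910.1 → σ = 303 MPa, n = 3.01
  alloy S: E = 44.23, α = 26.3, σ_y = 270.0 → σ = 122 MPa, n = 2.21
  alloy V: E = 71.20, α = 9.25, σ_y = 51.92 → σ = 69.2 MPa, n = 0.751
  alloy Q: E = 202.0, α = 11.8, σ_y = 230.0 → σ = 250 MPa, n = 0.921
The minimum is alloy V at n = 0.751.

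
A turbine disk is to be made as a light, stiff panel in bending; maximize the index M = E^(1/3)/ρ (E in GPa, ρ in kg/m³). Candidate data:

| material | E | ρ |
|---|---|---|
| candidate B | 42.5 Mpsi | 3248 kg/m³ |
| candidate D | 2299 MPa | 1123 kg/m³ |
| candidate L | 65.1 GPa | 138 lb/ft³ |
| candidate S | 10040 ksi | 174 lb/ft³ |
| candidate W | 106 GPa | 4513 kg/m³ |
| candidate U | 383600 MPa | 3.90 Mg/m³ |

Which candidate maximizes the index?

Normalizing units and computing the index:
  candidate B: E = 293.0 GPa, ρ = 3248 kg/m³
  candidate D: E = 2.299 GPa, ρ = 1123 kg/m³
  candidate L: E = 65.10 GPa, ρ = 2211 kg/m³
  candidate S: E = 69.22 GPa, ρ = 2787 kg/m³
  candidate W: E = 106.0 GPa, ρ = 4513 kg/m³
  candidate U: E = 383.6 GPa, ρ = 3900 kg/m³
  candidate B: M = 2.04×10⁻³
  candidate U: M = 1.86×10⁻³
  candidate L: M = 1.82×10⁻³
  candidate S: M = 1.47×10⁻³
  candidate D: M = 1.18×10⁻³
  candidate W: M = 1.05×10⁻³
The maximum is for candidate B.

candidate B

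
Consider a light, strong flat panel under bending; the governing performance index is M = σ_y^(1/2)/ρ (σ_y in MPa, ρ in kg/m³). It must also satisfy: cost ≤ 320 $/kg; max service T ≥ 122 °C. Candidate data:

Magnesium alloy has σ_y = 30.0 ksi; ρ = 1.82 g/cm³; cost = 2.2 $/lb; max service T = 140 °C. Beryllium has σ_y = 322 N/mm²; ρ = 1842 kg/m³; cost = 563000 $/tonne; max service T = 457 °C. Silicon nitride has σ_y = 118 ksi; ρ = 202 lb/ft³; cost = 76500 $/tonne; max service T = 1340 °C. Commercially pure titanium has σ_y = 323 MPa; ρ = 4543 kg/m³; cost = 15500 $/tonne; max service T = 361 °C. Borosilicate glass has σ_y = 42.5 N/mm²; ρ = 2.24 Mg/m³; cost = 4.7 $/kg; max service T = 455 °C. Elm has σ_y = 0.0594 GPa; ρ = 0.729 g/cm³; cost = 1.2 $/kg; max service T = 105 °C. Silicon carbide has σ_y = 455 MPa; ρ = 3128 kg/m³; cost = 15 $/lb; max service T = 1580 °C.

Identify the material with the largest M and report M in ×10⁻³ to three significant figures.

silicon nitride, M = 8.82×10⁻³

Screen on constraints: cost ≤ 320 $/kg; max service T ≥ 122 °C. Survivors: magnesium alloy, silicon nitride, commercially pure titanium, borosilicate glass, silicon carbide.
Convert each candidate to consistent units, then evaluate M:
  magnesium alloy: σ_y = 206.8 MPa, ρ = 1820 kg/m³
  silicon nitride: σ_y = 813.6 MPa, ρ = 3236 kg/m³
  commercially pure titanium: σ_y = 323.0 MPa, ρ = 4543 kg/m³
  borosilicate glass: σ_y = 42.50 MPa, ρ = 2240 kg/m³
  silicon carbide: σ_y = 455.0 MPa, ρ = 3128 kg/m³
  silicon nitride: M = 8.82×10⁻³
  magnesium alloy: M = 7.90×10⁻³
  silicon carbide: M = 6.82×10⁻³
  commercially pure titanium: M = 3.96×10⁻³
  borosilicate glass: M = 2.91×10⁻³
Highest index: silicon nitride.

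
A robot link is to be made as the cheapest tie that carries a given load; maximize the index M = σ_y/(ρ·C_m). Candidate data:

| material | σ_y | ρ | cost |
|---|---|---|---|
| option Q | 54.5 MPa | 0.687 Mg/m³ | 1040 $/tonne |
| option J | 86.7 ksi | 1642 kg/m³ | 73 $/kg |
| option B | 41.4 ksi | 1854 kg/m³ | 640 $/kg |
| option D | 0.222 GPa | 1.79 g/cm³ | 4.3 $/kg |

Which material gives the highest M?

option Q

After converting to SI:
  option Q: σ_y = 54.50 MPa, ρ = 687.0 kg/m³, cost = 1.040 $/kg
  option J: σ_y = 597.8 MPa, ρ = 1642 kg/m³, cost = 73.00 $/kg
  option B: σ_y = 285.4 MPa, ρ = 1854 kg/m³, cost = 640.0 $/kg
  option D: σ_y = 222.0 MPa, ρ = 1790 kg/m³, cost = 4.300 $/kg
  option Q: M = 76.3 kN·m per $
  option D: M = 28.8 kN·m per $
  option J: M = 4.99 kN·m per $
  option B: M = 0.241 kN·m per $
Option Q ranks first.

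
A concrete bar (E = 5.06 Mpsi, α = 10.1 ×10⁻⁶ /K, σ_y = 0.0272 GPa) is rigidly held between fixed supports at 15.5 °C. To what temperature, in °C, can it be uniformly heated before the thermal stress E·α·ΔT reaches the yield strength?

92.7 °C

E = 5.06 Mpsi = 34.89 GPa.
σ_y = 0.0272 GPa = 27.20 MPa.
E·α·ΔT = 27.20 MPa ⇒ ΔT = 27.20 / (34.89×10³ × 10.1×10⁻⁶) = 77.19 K.
T = 15.5 + 77.19 = 92.69 °C.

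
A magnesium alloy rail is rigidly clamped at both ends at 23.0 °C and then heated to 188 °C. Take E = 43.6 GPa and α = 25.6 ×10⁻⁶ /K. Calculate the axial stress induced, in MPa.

ΔT = 165.0 K. Constrained thermal stress σ = E·α·ΔT = 43.60×10³ MPa × 25.6×10⁻⁶ × 165.0 = 184 MPa (compressive).

184 MPa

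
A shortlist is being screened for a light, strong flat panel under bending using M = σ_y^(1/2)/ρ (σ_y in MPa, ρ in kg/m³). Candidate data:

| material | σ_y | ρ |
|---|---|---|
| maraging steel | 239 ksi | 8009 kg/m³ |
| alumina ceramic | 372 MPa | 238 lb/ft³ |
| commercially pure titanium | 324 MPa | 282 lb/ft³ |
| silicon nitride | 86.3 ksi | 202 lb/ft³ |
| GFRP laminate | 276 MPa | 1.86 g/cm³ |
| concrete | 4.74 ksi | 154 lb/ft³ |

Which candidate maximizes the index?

Convert each candidate to consistent units, then evaluate M:
  maraging steel: σ_y = 1648 MPa, ρ = 8009 kg/m³
  alumina ceramic: σ_y = 372.0 MPa, ρ = 3812 kg/m³
  commercially pure titanium: σ_y = 324.0 MPa, ρ = 4517 kg/m³
  silicon nitride: σ_y = 595.0 MPa, ρ = 3236 kg/m³
  GFRP laminate: σ_y = 276.0 MPa, ρ = 1860 kg/m³
  concrete: σ_y = 32.68 MPa, ρ = 2467 kg/m³
  GFRP laminate: M = 8.93×10⁻³
  silicon nitride: M = 7.54×10⁻³
  maraging steel: M = 5.07×10⁻³
  alumina ceramic: M = 5.06×10⁻³
  commercially pure titanium: M = 3.98×10⁻³
  concrete: M = 2.32×10⁻³
GFRP laminate ranks first.

GFRP laminate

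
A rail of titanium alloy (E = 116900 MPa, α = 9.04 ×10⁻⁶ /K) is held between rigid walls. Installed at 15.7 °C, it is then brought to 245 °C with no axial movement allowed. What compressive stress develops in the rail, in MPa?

242 MPa

E = 116900 MPa = 116.9 GPa.
ΔT = 229.3 K. Constrained thermal stress σ = E·α·ΔT = 116.9×10³ MPa × 9.04×10⁻⁶ × 229.3 = 242 MPa (compressive).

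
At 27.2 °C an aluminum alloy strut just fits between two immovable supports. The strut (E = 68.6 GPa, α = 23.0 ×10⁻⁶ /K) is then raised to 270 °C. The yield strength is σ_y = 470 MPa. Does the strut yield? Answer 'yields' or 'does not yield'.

does not yield

ΔT = 242.8 K. Constrained thermal stress σ = E·α·ΔT = 68.60×10³ MPa × 23.0×10⁻⁶ × 242.8 = 383 MPa (compressive).
Compare to σ_y = 470 MPa: σ < σ_y, so it does not yield.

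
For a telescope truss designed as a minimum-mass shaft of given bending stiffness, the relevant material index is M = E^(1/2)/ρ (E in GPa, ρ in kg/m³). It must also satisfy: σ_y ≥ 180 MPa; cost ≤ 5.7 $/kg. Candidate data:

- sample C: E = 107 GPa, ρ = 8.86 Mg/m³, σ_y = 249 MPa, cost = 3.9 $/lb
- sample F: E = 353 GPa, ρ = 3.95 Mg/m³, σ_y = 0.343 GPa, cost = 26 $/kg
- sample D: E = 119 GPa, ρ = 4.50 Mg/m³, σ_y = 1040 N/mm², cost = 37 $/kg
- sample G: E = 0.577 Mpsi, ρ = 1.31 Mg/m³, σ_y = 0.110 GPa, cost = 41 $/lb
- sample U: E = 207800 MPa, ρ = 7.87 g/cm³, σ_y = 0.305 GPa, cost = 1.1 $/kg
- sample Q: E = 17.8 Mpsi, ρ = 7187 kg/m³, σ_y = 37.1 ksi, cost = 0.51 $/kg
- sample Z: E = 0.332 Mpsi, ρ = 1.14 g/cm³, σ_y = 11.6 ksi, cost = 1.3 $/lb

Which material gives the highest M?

Screen on constraints: σ_y ≥ 180 MPa; cost ≤ 5.7 $/kg. Survivors: sample U, sample Q.
Putting every candidate on a common basis:
  sample U: E = 207.8 GPa, ρ = 7870 kg/m³
  sample Q: E = 122.7 GPa, ρ = 7187 kg/m³
  sample U: M = 1.83×10⁻³
  sample Q: M = 1.54×10⁻³
Highest index: sample U.

sample U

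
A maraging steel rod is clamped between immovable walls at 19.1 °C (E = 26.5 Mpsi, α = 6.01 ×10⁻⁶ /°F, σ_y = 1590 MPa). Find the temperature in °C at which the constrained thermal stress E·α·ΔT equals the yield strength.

824 °C

E = 26.5 Mpsi = 182.7 GPa.
α = 6.01×10⁻⁶/°F × 9/5 = 10.8×10⁻⁶/K.
E·α·ΔT = 1590 MPa ⇒ ΔT = 1590 / (182.7×10³ × 10.8×10⁻⁶) = 804.4 K.
T = 19.1 + 804.4 = 823.5 °C.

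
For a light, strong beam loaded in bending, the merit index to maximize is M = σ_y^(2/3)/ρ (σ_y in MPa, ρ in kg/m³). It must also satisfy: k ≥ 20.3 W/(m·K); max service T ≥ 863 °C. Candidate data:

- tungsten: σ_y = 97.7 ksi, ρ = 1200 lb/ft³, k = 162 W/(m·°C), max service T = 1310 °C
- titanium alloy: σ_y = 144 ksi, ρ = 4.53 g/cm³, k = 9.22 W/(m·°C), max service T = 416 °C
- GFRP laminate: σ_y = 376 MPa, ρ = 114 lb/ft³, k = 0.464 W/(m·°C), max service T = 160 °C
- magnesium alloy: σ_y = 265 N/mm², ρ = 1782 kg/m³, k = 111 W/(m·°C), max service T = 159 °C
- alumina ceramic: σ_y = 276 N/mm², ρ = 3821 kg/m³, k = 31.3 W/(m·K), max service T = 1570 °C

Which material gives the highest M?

Screen on constraints: k ≥ 20.3 W/(m·K); max service T ≥ 863 °C. Survivors: tungsten, alumina ceramic.
After converting to SI:
  tungsten: σ_y = 673.6 MPa, ρ = 19220 kg/m³
  alumina ceramic: σ_y = 276.0 MPa, ρ = 3821 kg/m³
  alumina ceramic: M = 11.1×10⁻³
  tungsten: M = 4.00×10⁻³
Highest index: alumina ceramic.

alumina ceramic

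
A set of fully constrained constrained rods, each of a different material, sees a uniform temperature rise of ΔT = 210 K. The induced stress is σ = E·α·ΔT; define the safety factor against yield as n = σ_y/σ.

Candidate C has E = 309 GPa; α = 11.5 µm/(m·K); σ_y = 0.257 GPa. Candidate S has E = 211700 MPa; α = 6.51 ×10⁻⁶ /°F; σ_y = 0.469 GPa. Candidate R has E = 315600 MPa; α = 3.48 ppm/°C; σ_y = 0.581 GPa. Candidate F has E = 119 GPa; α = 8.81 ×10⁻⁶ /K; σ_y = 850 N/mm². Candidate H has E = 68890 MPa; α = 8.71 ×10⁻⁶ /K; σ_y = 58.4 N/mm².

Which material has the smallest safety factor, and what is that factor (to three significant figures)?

candidate C, n = 0.344

In consistent units (E in GPa, α in ×10⁻⁶/K, σ_y in MPa):
  candidate C: E = 309.0, α = 11.5, σ_y = 257.0 → σ = 746 MPa, n = 0.344
  candidate S: E = 211.7, α = 11.7, σ_y = 469.0 → σ = 521 MPa, n = 0.900
  candidate R: E = 315.6, α = 3.48, σ_y = 581.0 → σ = 231 MPa, n = 2.52
  candidate F: E = 119.0, α = 8.81, σ_y = 850.0 → σ = 220 MPa, n = 3.86
  candidate H: E = 68.89, α = 8.71, σ_y = 58.40 → σ = 126 MPa, n = 0.463
Smallest n: candidate C with n = 0.344.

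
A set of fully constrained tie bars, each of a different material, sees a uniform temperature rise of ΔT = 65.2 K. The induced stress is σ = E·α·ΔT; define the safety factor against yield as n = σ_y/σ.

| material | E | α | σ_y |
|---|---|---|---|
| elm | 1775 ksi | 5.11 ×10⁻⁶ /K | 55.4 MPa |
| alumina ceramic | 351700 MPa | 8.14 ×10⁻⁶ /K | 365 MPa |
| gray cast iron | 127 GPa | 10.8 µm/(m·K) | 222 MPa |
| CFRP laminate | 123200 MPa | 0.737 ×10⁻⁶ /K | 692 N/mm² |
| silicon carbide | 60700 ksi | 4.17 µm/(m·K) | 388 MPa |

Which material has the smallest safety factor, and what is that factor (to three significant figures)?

alumina ceramic, n = 1.96

In consistent units (E in GPa, α in ×10⁻⁶/K, σ_y in MPa):
  elm: E = 12.24, α = 5.11, σ_y = 55.40 → σ = 4.08 MPa, n = 13.6
  alumina ceramic: E = 351.7, α = 8.14, σ_y = 365.0 → σ = 187 MPa, n = 1.96
  gray cast iron: E = 127.0, α = 10.8, σ_y = 222.0 → σ = 89.4 MPa, n = 2.48
  CFRP laminate: E = 123.2, α = 0.737, σ_y = 692.0 → σ = 5.92 MPa, n = 117
  silicon carbide: E = 418.5, α = 4.17, σ_y = 388.0 → σ = 114 MPa, n = 3.41
Alumina ceramic has the lowest safety factor, n = 1.96.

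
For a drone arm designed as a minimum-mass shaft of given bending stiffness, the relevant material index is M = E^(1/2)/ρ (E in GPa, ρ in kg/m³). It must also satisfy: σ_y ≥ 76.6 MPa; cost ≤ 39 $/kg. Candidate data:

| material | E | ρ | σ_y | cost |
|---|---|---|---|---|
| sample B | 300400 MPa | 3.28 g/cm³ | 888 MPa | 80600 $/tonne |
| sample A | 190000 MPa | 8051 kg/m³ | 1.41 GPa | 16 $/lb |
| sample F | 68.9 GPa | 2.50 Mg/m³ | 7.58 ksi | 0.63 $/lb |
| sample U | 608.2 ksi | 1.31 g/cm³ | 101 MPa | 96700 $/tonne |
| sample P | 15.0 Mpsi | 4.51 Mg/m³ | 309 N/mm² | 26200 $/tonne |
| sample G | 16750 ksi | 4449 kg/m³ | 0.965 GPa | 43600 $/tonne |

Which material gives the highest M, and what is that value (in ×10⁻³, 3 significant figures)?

Screen on constraints: σ_y ≥ 76.6 MPa; cost ≤ 39 $/kg. Survivors: sample A, sample P.
Normalizing units and computing the index:
  sample A: E = 190.0 GPa, ρ = 8051 kg/m³
  sample P: E = 103.4 GPa, ρ = 4510 kg/m³
  sample P: M = 2.25×10⁻³
  sample A: M = 1.71×10⁻³
Highest index: sample P.

sample P, M = 2.25×10⁻³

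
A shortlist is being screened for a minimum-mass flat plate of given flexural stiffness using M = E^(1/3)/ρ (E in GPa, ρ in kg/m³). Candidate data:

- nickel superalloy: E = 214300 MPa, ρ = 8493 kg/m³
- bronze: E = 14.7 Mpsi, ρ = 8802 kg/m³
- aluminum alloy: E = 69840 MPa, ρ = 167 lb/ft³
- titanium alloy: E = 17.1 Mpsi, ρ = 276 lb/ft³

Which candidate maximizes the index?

aluminum alloy

Convert each candidate to consistent units, then evaluate M:
  nickel superalloy: E = 214.3 GPa, ρ = 8493 kg/m³
  bronze: E = 101.4 GPa, ρ = 8802 kg/m³
  aluminum alloy: E = 69.84 GPa, ρ = 2675 kg/m³
  titanium alloy: E = 117.9 GPa, ρ = 4421 kg/m³
  aluminum alloy: M = 1.54×10⁻³
  titanium alloy: M = 1.11×10⁻³
  nickel superalloy: M = 0.705×10⁻³
  bronze: M = 0.530×10⁻³
Aluminum alloy ranks first.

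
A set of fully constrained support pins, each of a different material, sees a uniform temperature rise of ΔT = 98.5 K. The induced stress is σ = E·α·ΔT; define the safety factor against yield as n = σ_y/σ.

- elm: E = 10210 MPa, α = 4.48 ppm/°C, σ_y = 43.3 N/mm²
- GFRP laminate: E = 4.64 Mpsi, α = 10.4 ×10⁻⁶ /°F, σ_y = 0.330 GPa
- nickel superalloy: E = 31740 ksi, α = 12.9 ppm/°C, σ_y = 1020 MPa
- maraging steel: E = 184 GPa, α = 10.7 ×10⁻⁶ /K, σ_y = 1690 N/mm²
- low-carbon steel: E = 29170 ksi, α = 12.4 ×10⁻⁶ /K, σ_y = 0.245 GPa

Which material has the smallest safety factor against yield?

low-carbon steel

In consistent units (E in GPa, α in ×10⁻⁶/K, σ_y in MPa):
  elm: E = 10.21, α = 4.48, σ_y = 43.30 → σ = 4.51 MPa, n = 9.61
  GFRP laminate: E = 31.99, α = 18.7, σ_y = 330.0 → σ = 59.0 MPa, n = 5.59
  nickel superalloy: E = 218.8, α = 12.9, σ_y = 1020 → σ = 278 MPa, n = 3.67
  maraging steel: E = 184.0, α = 10.7, σ_y = 1690 → σ = 194 MPa, n = 8.71
  low-carbon steel: E = 201.1, α = 12.4, σ_y = 245.0 → σ = 246 MPa, n = 0.997
Low-carbon steel has the lowest safety factor, n = 0.997.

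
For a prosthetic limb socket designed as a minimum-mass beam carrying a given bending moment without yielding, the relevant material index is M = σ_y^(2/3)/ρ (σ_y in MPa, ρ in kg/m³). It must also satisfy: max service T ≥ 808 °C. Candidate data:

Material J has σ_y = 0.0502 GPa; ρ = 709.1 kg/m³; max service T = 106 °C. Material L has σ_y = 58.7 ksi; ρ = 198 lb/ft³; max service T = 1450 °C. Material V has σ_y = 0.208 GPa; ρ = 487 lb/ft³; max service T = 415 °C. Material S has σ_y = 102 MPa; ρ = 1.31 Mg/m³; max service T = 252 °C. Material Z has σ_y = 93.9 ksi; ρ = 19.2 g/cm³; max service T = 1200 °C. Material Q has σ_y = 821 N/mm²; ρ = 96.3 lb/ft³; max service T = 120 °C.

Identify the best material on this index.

Screen on constraints: max service T ≥ 808 °C. Survivors: material L, material Z.
In SI units:
  material L: σ_y = 404.7 MPa, ρ = 3172 kg/m³
  material Z: σ_y = 647.4 MPa, ρ = 19200 kg/m³
  material L: M = 17.3×10⁻³
  material Z: M = 3.90×10⁻³
Highest index: material L.

material L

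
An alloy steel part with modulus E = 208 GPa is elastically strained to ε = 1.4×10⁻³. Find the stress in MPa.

σ = E·ε = 208000 MPa × 1.4×10⁻³ = 291 MPa.

291 MPa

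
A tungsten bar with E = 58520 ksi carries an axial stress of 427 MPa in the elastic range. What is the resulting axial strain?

E = 58520 ksi = 403.5 GPa = 403500 MPa.
ε = σ/E = 427 / 403500 = 1.06×10⁻³.

1.06×10⁻³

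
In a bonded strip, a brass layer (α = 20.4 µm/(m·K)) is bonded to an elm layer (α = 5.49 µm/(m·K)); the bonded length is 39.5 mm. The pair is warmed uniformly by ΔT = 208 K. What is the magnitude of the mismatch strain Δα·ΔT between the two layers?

3.10×10⁻³

Δα = |20.4 − 5.49|×10⁻⁶/K = 14.9×10⁻⁶/K.
Mismatch strain = Δα·ΔT = 14.9×10⁻⁶ × 208.0 = 3.10×10⁻³.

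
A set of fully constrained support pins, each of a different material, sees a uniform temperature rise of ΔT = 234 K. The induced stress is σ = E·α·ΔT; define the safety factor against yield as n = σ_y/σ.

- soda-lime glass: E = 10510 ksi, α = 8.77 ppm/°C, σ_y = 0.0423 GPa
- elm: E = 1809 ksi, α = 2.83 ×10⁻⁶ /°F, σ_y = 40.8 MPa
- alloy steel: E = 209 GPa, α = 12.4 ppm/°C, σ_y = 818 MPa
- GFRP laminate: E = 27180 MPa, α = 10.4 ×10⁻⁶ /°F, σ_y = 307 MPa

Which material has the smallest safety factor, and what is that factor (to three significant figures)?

With everything in SI (GPa, ×10⁻⁶/K, MPa):
  soda-lime glass: E = 72.46, α = 8.77, σ_y = 42.30 → σ = 149 MPa, n = 0.284
  elm: E = 12.47, α = 5.09, σ_y = 40.80 → σ = 14.9 MPa, n = 2.74
  alloy steel: E = 209.0, α = 12.4, σ_y = 818.0 → σ = 606 MPa, n = 1.35
  GFRP laminate: E = 27.18, α = 18.7, σ_y = 307.0 → σ = 119 MPa, n = 2.58
The minimum is soda-lime glass at n = 0.284.

soda-lime glass, n = 0.284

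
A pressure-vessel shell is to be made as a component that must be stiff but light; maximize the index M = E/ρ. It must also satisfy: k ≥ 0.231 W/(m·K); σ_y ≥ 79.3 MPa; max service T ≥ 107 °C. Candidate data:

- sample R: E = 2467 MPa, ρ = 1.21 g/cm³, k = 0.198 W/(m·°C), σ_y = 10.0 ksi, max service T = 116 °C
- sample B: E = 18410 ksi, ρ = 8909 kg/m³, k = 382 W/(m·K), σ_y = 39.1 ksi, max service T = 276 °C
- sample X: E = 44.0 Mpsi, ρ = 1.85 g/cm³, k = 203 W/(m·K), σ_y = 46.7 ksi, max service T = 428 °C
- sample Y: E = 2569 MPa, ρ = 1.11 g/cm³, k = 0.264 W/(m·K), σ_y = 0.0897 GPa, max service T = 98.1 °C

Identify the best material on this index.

Screen on constraints: k ≥ 0.231 W/(m·K); σ_y ≥ 79.3 MPa; max service T ≥ 107 °C. Survivors: sample B, sample X.
Convert each candidate to consistent units, then evaluate M:
  sample B: E = 126.9 GPa, ρ = 8909 kg/m³
  sample X: E = 303.4 GPa, ρ = 1850 kg/m³
  sample X: M = 164 MN·m/kg
  sample B: M = 14.2 MN·m/kg
Sample X ranks first.

sample X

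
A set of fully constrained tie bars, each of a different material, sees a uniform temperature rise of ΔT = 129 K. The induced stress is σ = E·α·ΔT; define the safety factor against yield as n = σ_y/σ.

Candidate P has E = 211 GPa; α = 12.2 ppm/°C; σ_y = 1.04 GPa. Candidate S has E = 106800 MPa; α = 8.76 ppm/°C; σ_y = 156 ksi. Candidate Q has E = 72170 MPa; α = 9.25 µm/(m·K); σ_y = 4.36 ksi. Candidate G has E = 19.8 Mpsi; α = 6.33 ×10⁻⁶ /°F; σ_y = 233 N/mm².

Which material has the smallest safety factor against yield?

candidate Q

With everything in SI (GPa, ×10⁻⁶/K, MPa):
  candidate P: E = 211.0, α = 12.2, σ_y = 1040 → σ = 332 MPa, n = 3.13
  candidate S: E = 106.8, α = 8.76, σ_y = 1076 → σ = 121 MPa, n = 8.91
  candidate Q: E = 72.17, α = 9.25, σ_y = 30.06 → σ = 86.1 MPa, n = 0.349
  candidate G: E = 136.5, α = 11.4, σ_y = 233.0 → σ = 201 MPa, n = 1.16
The minimum is candidate Q at n = 0.349.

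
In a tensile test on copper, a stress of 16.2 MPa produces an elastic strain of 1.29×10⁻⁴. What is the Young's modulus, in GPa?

E = σ/ε = 16.2 MPa / 1.29×10⁻⁴ = 125600 MPa = 126 GPa.

126 GPa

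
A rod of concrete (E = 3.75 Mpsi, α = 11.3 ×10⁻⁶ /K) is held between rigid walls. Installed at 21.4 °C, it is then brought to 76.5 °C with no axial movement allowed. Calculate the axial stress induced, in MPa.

16.1 MPa

E = 3.75 Mpsi = 25.86 GPa.
ΔT = 55.10 K. Constrained thermal stress σ = E·α·ΔT = 25.86×10³ MPa × 11.3×10⁻⁶ × 55.10 = 16.1 MPa (compressive).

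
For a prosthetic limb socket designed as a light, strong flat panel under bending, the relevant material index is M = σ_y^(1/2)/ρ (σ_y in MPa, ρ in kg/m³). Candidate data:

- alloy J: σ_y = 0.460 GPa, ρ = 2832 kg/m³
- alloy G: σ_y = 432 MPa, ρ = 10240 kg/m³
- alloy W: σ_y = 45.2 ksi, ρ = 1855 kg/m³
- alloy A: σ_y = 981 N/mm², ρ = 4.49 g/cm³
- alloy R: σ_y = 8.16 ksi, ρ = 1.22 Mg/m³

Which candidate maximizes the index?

Putting every candidate on a common basis:
  alloy J: σ_y = 460.0 MPa, ρ = 2832 kg/m³
  alloy G: σ_y = 432.0 MPa, ρ = 10240 kg/m³
  alloy W: σ_y = 311.6 MPa, ρ = 1855 kg/m³
  alloy A: σ_y = 981.0 MPa, ρ = 4490 kg/m³
  alloy R: σ_y = 56.26 MPa, ρ = 1220 kg/m³
  alloy W: M = 9.52×10⁻³
  alloy J: M = 7.57×10⁻³
  alloy A: M = 6.98×10⁻³
  alloy R: M = 6.15×10⁻³
  alloy G: M = 2.03×10⁻³
Alloy W has the largest M.

alloy W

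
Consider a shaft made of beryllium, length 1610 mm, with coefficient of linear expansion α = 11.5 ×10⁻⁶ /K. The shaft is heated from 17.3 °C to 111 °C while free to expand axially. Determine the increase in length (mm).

ΔT = 111 − 17.3 = 93.70 K.
ΔL = α·L₀·ΔT = 11.5×10⁻⁶ × 1610 mm × 93.70 K = 1.73 mm.

1.73 mm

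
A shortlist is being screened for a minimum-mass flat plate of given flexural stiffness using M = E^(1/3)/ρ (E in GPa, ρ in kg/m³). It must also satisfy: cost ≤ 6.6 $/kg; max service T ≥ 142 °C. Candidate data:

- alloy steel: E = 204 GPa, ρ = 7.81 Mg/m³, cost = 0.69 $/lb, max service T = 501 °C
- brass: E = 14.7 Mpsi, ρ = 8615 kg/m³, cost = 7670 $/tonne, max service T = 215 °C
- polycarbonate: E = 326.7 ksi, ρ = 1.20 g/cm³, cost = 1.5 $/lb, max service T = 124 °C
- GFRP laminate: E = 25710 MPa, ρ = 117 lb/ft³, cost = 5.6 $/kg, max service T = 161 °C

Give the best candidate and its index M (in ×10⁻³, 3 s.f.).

GFRP laminate, M = 1.57×10⁻³

Screen on constraints: cost ≤ 6.6 $/kg; max service T ≥ 142 °C. Survivors: alloy steel, GFRP laminate.
Putting every candidate on a common basis:
  alloy steel: E = 204.0 GPa, ρ = 7810 kg/m³
  GFRP laminate: E = 25.71 GPa, ρ = 1874 kg/m³
  GFRP laminate: M = 1.57×10⁻³
  alloy steel: M = 0.754×10⁻³
Highest index: GFRP laminate.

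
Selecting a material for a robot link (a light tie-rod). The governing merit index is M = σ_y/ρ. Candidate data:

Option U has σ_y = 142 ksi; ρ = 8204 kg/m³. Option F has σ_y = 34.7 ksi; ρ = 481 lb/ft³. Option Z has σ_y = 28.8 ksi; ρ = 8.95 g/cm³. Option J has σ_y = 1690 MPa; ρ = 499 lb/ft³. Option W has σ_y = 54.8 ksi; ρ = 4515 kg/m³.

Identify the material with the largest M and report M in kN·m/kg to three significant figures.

option J, M = 211 kN·m/kg

After converting to SI:
  option U: σ_y = 979.1 MPa, ρ = 8204 kg/m³
  option F: σ_y = 239.2 MPa, ρ = 7705 kg/m³
  option Z: σ_y = 198.6 MPa, ρ = 8950 kg/m³
  option J: σ_y = 1690 MPa, ρ = 7993 kg/m³
  option W: σ_y = 377.8 MPa, ρ = 4515 kg/m³
  option J: M = 211 kN·m/kg
  option U: M = 119 kN·m/kg
  option W: M = 83.7 kN·m/kg
  option F: M = 31.1 kN·m/kg
  option Z: M = 22.2 kN·m/kg
Option J has the largest M.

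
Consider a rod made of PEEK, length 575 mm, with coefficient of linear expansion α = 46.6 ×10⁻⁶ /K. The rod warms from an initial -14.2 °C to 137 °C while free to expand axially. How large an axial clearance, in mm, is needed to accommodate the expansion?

ΔT = 137 − (-14.2) = 151.2 K.
ΔL = α·L₀·ΔT = 46.6×10⁻⁶ × 575 mm × 151.2 K = 4.05 mm.

4.05 mm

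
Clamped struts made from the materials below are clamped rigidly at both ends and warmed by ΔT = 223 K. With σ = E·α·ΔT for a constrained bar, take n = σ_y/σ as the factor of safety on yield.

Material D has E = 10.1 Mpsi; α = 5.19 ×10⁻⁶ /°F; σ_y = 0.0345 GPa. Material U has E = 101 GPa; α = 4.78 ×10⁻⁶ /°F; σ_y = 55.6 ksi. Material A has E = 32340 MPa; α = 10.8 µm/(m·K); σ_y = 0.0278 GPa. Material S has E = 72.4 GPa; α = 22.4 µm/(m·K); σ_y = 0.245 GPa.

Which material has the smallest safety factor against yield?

In consistent units (E in GPa, α in ×10⁻⁶/K, σ_y in MPa):
  material D: E = 69.64, α = 9.34, σ_y = 34.50 → σ = 145 MPa, n = 0.238
  material U: E = 101.0, α = 8.60, σ_y = 383.3 → σ = 194 MPa, n = 1.98
  material A: E = 32.34, α = 10.8, σ_y = 27.80 → σ = 77.9 MPa, n = 0.357
  material S: E = 72.40, α = 22.4, σ_y = 245.0 → σ = 362 MPa, n = 0.677
Smallest n: material D with n = 0.238.

material D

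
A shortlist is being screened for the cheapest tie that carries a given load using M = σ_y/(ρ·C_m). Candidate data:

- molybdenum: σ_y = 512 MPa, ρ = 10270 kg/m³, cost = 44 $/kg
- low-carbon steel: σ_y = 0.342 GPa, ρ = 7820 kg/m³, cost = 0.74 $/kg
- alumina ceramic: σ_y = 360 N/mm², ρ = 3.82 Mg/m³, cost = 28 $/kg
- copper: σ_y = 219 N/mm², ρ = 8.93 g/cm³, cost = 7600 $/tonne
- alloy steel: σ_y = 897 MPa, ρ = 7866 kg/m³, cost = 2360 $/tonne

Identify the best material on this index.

Convert each candidate to consistent units, then evaluate M:
  molybdenum: σ_y = 512.0 MPa, ρ = 10270 kg/m³, cost = 44.00 $/kg
  low-carbon steel: σ_y = 342.0 MPa, ρ = 7820 kg/m³, cost = 0.7400 $/kg
  alumina ceramic: σ_y = 360.0 MPa, ρ = 3820 kg/m³, cost = 28.00 $/kg
  copper: σ_y = 219.0 MPa, ρ = 8930 kg/m³, cost = 7.600 $/kg
  alloy steel: σ_y = 897.0 MPa, ρ = 7866 kg/m³, cost = 2.360 $/kg
  low-carbon steel: M = 59.1 kN·m per $
  alloy steel: M = 48.3 kN·m per $
  alumina ceramic: M = 3.37 kN·m per $
  copper: M = 3.23 kN·m per $
  molybdenum: M = 1.13 kN·m per $
The maximum is for low-carbon steel.

low-carbon steel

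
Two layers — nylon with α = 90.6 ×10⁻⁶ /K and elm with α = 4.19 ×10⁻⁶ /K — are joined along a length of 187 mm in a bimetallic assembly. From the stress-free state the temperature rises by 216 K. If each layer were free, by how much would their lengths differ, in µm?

3490 µm

Δα = |90.6 − 4.19|×10⁻⁶/K = 86.4×10⁻⁶/K.
ΔL_mismatch = Δα·L·ΔT = 86.4×10⁻⁶ × 187.0 mm × 216.0 K = 3490 µm.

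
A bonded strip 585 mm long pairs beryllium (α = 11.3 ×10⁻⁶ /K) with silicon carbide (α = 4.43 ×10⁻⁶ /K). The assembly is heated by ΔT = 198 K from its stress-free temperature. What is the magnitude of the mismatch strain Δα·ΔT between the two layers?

Δα = |11.3 − 4.43|×10⁻⁶/K = 6.87×10⁻⁶/K.
Mismatch strain = Δα·ΔT = 6.87×10⁻⁶ × 198.0 = 1.36×10⁻³.

1.36×10⁻³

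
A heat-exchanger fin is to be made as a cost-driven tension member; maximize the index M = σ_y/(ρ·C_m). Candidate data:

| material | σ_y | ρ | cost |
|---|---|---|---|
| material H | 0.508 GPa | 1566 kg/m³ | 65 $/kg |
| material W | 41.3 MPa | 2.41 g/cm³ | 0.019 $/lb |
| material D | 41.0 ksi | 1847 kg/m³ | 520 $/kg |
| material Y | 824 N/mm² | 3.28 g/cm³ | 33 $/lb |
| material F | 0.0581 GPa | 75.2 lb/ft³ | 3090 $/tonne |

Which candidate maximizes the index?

Putting every candidate on a common basis:
  material H: σ_y = 508.0 MPa, ρ = 1566 kg/m³, cost = 65.00 $/kg
  material W: σ_y = 41.30 MPa, ρ = 2410 kg/m³, cost = 0.04189 $/kg
  material D: σ_y = 282.7 MPa, ρ = 1847 kg/m³, cost = 520.0 $/kg
  material Y: σ_y = 824.0 MPa, ρ = 3280 kg/m³, cost = 72.75 $/kg
  material F: σ_y = 58.10 MPa, ρ = 1205 kg/m³, cost = 3.090 $/kg
  material W: M = 409 kN·m per $
  material F: M = 15.6 kN·m per $
  material H: M = 4.99 kN·m per $
  material Y: M = 3.45 kN·m per $
  material D: M = 0.294 kN·m per $
Highest index: material W.

material W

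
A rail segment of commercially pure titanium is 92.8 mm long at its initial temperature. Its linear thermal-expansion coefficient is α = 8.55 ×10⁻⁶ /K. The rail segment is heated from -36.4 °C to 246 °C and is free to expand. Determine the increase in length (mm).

0.224 mm

ΔT = 246 − (-36.4) = 282.4 K.
ΔL = α·L₀·ΔT = 8.55×10⁻⁶ × 92.8 mm × 282.4 K = 0.224 mm.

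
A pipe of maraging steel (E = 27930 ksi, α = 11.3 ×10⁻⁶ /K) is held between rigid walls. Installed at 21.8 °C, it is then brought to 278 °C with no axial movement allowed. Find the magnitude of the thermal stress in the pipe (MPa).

E = 27930 ksi = 192.6 GPa.
ΔT = 256.2 K. Constrained thermal stress σ = E·α·ΔT = 192.6×10³ MPa × 11.3×10⁻⁶ × 256.2 = 558 MPa (compressive).

558 MPa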